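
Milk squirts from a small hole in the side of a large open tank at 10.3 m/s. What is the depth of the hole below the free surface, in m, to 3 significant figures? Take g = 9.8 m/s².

h = 5.41 m

Inverting v = √(2gh) gives h = v² / 2g.
h = 10.3²/(2·9.8) = 106/19.60 = 5.41 m.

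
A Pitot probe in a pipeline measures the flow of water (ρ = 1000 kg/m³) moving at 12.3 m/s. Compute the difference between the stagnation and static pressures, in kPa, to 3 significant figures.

ΔP = 75.6 kPa

The dynamic pressure equals the rise in static pressure at the stagnation point: ΔP = ½ρv².
ΔP = ½·1000·12.3² = 75600 Pa.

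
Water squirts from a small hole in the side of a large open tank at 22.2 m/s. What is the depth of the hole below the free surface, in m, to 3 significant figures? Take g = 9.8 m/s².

Torricelli: v = √(2gh), so h = v²/(2g).
h = 22.2²/(2·9.8) = 493/19.60 = 25.1 m.

25.1 m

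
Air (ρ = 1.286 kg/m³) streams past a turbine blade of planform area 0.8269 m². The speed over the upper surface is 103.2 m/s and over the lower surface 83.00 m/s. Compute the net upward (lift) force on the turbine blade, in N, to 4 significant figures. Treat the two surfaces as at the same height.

From P + ½ρv² = const at equal height, P_low − P_up = ½ρ(v_up² − v_low²).
ΔP = ½·1.286·(103.2² − 83.00²) = 2418 Pa.
Lift = ΔP · A = 2418 × 0.8269 = 2000 N.

F = 2000 N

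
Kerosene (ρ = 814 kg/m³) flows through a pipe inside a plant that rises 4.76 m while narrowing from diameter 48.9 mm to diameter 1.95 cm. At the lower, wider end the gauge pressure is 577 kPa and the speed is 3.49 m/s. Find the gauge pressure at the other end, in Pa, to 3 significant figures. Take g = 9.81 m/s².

348000 Pa

The volume flow rate is constant, so v₂ = (A₁/A₂)v₁ = (18.8/2.99)·3.49 = 21.9 m/s.
Energy conservation along the streamline gives P₂ = P₁ − ½ρ(v₂² − v₁²) − ρg(h₂ − h₁).
P₂ = 577000 + ½·814·(3.49² − 21.9²) − 814·9.81·(+4.76) = 577000 + (-191000) − (38000) = 348000 Pa.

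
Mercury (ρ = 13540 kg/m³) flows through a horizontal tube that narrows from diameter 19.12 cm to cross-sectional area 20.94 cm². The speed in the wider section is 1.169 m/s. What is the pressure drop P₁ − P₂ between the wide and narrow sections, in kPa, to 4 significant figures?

1730 kPa

By continuity, v₂ = v₁·A₁/A₂ = 1.169·(287.1/20.94) = 16.03 m/s.
The pipe is horizontal, so Bernoulli reduces to P₁ + ½ρv₁² = P₂ + ½ρv₂².
P₁ − P₂ = ½·13540·(16.03² − 1.169²) = ½·13540·255.6 = 1730000 Pa.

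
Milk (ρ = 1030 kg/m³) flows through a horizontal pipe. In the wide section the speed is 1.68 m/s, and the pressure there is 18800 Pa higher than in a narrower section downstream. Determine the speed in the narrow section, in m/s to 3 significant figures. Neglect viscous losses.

Horizontal Bernoulli: P₁ + ½ρv₁² = P₂ + ½ρv₂², so v₂² = v₁² + 2(P₁ − P₂)/ρ.
v₂ = √(1.68² + 2·18800/1030) = √(2.82 + 36.5) = 6.27 m/s.

v₂ = 6.27 m/s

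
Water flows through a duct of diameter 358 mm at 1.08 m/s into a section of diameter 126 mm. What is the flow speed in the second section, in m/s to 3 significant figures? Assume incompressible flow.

By continuity, v₂ = v₁·A₁/A₂ = 1.08·(1010/125) = 8.72 m/s.

v₂ = 8.72 m/s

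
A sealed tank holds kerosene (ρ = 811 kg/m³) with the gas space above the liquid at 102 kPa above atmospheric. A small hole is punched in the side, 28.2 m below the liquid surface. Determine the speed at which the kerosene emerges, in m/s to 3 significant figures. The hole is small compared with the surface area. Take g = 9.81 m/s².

v = 28.4 m/s

Take point 1 at the surface (v₁ ≈ 0) and point 2 at the hole (at atmospheric pressure). Bernoulli: P₁ + ρg h = P_atm + ½ρv₂².
With P₁ − P_atm = 102000 Pa, v₂ = √(2gh + 2ΔP/ρ) = √(2·9.81·28.2 + 2·102000/811) = 28.4 m/s.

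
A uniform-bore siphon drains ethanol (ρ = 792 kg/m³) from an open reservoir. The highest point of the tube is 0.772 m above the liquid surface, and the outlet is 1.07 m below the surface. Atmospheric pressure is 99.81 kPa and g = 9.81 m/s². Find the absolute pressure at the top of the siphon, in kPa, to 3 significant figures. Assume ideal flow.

Bernoulli surface→outlet gives ½v² = g·h_out, so v = √(2·9.81·1.07) = 4.58 m/s.
Continuity keeps v the same throughout the tube; from surface to crest, P_atm + 0 = P_top + ½ρv² + ρg·h_top.
P_top = 99810 − ½·792·4.58² − 792·9.81·0.772 = 85500 Pa.

85.5 kPa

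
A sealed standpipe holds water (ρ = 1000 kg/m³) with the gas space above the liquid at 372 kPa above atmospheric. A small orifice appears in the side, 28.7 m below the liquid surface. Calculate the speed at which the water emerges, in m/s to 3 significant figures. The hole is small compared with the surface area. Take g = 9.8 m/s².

v ≈ 36.1 m/s

Take point 1 at the surface (v₁ ≈ 0) and point 2 at the hole (at atmospheric pressure). Bernoulli: P₁ + ρg h = P_atm + ½ρv₂².
With P₁ − P_atm = 372000 Pa, v₂ = √(2gh + 2ΔP/ρ) = √(2·9.8·28.7 + 2·372000/1000) = 36.1 m/s.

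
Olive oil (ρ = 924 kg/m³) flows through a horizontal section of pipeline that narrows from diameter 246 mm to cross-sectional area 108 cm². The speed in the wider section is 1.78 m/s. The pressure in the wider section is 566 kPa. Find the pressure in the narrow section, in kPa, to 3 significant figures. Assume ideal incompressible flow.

Continuity gives A₁v₁ = A₂v₂, so v₂ = (475 cm²)/(108 cm²) × 1.78 m/s = 7.83 m/s.
Bernoulli (h₁ = h₂): P₁ − P₂ = ½ρ(v₂² − v₁²).
P₂ = P₁ − ½ρ(v₂² − v₁²) = 566000 − ½·924·(7.83² − 1.78²) = 566000 − 26900 = 539000 Pa.

P₂ = 539 kPa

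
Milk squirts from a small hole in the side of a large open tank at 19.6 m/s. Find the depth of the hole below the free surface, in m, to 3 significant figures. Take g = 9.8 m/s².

h ≈ 19.6 m

Torricelli: v = √(2gh), so h = v²/(2g).
h = 19.6²/(2·9.8) = 384/19.60 = 19.6 m.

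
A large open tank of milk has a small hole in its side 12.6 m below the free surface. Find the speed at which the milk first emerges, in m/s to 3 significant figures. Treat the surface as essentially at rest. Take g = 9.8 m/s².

Bernoulli from surface to hole (P equal, v_surface ≈ 0): v = √(2gh) = √(2×9.8×12.6) = 15.7 m/s.

v ≈ 15.7 m/s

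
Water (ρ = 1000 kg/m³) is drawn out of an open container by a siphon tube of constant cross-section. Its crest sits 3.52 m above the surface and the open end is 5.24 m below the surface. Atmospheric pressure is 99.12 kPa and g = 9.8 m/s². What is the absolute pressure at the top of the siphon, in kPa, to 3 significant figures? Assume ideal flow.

The outlet speed comes from Torricelli: v = √(2g·5.24) = 10.1 m/s.
Continuity keeps v the same throughout the tube; from surface to crest, P_atm + 0 = P_top + ½ρv² + ρg·h_top.
P_top = 99120 − ½·1000·10.1² − 1000·9.8·3.52 = 13300 Pa.

13.3 kPa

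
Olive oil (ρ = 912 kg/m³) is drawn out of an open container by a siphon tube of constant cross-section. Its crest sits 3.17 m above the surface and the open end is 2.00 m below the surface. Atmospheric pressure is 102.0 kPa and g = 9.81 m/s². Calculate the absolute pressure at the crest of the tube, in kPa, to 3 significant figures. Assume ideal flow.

P_top ≈ 55.7 kPa

From the surface to the outlet (both open to atmosphere, surface at rest): v = √(2g·h_out) = √(2·9.81·2.00) = 6.26 m/s.
Continuity keeps v the same throughout the tube; from surface to crest, P_atm + 0 = P_top + ½ρv² + ρg·h_top.
P_top = 102000 − ½·912·6.26² − 912·9.81·3.17 = 55700 Pa.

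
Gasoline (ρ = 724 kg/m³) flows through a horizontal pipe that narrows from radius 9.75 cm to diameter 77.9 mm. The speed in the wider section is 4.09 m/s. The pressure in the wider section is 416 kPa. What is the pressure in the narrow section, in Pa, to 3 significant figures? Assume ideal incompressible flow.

P₂ = 184000 Pa

Continuity gives A₁v₁ = A₂v₂, so v₂ = (299 cm²)/(47.7 cm²) × 4.09 m/s = 25.6 m/s.
Bernoulli (h₁ = h₂): P₁ − P₂ = ½ρ(v₂² − v₁²).
P₂ = P₁ − ½ρ(v₂² − v₁²) = 416000 − ½·724·(25.6² − 4.09²) = 416000 − 232000 = 184000 Pa.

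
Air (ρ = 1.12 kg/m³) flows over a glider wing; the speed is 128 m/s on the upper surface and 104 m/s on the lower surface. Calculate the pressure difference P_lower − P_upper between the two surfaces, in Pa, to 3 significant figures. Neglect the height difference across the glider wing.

The pressure is lower where the speed is higher: ΔP = ½ρ(v_up² − v_low²).
ΔP = ½·1.12·(128² − 104²) = 3120 Pa.

ΔP = 3120 Pa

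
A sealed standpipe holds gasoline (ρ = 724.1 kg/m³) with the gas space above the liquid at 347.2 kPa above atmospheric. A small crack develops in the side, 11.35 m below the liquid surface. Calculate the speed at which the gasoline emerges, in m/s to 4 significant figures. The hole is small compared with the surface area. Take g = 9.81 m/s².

Take point 1 at the surface (v₁ ≈ 0) and point 2 at the hole (at atmospheric pressure). Bernoulli: P₁ + ρg h = P_atm + ½ρv₂².
With P₁ − P_atm = 347200 Pa, v₂ = √(2gh + 2ΔP/ρ) = √(2·9.81·11.35 + 2·347200/724.1) = 34.38 m/s.

34.38 m/s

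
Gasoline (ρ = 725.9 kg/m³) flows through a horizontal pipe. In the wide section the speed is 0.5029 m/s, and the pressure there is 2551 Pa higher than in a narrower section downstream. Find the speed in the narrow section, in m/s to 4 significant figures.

v₂ ≈ 2.698 m/s

Along the level pipe P + ½ρv² is conserved, hence v₂² = v₁² + 2(P₁ − P₂)/ρ.
v₂ = √(0.5029² + 2·2551/725.9) = √(0.2529 + 7.029) = 2.698 m/s.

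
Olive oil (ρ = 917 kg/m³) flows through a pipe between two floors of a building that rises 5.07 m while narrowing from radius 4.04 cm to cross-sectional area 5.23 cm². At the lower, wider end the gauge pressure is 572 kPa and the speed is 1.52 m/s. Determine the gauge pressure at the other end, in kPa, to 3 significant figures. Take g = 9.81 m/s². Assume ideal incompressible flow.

The volume flow rate is constant, so v₂ = (A₁/A₂)v₁ = (51.3/5.23)·1.52 = 14.9 m/s.
Applying Bernoulli between the two ends and solving for P₂: P₂ = P₁ + ½ρ(v₁² − v₂²) − ρgΔh.
P₂ = 572000 + ½·917·(1.52² − 14.9²) − 917·9.81·(+5.07) = 572000 + (-101000) − (45600) = 426000 Pa.

426 kPa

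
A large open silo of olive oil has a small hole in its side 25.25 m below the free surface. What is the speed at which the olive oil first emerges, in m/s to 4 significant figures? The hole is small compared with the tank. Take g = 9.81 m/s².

22.26 m/s

Bernoulli from surface to hole (P equal, v_surface ≈ 0): v = √(2gh) = √(2×9.81×25.25) = 22.26 m/s.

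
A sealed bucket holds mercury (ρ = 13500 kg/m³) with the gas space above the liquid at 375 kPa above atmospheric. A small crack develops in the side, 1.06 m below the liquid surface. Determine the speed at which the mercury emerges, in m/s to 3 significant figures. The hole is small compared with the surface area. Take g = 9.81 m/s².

v = 8.74 m/s

Take point 1 at the surface (v₁ ≈ 0) and point 2 at the hole (at atmospheric pressure). Bernoulli: P₁ + ρg h = P_atm + ½ρv₂².
With P₁ − P_atm = 375000 Pa, v₂ = √(2gh + 2ΔP/ρ) = √(2·9.81·1.06 + 2·375000/13500) = 8.74 m/s.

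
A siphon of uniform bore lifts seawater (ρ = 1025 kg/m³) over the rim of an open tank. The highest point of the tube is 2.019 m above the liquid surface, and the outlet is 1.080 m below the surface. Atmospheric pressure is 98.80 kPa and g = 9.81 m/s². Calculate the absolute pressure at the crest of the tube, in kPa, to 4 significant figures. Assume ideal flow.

67.64 kPa

From the surface to the outlet (both open to atmosphere, surface at rest): v = √(2g·h_out) = √(2·9.81·1.080) = 4.603 m/s.
With constant cross-section the crest speed equals v; applying Bernoulli from the surface up to the crest, P_top = P_atm − ½ρv² − ρg·h_top.
P_top = 98800 − ½·1025·4.603² − 1025·9.81·2.019 = 67640 Pa.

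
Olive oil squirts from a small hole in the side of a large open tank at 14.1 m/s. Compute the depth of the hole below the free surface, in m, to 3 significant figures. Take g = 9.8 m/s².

Inverting v = √(2gh) gives h = v² / 2g.
h = 14.1²/(2·9.8) = 199/19.60 = 10.1 m.

10.1 m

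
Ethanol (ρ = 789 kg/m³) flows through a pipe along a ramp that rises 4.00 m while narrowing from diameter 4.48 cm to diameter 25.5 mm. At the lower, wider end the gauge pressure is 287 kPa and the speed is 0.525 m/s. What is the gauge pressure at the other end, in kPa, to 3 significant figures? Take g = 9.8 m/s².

By continuity, v₂ = v₁·A₁/A₂ = 0.525·(15.8/5.11) = 1.62 m/s.
Bernoulli: P₁ + ½ρv₁² + ρg h₁ = P₂ + ½ρv₂² + ρg h₂, so P₂ = P₁ + ½ρ(v₁² − v₂²) − ρg(h₂ − h₁).
P₂ = 287000 + ½·789·(0.525² − 1.62²) − 789·9.8·(+4.00) = 287000 + (-927) − (30900) = 255000 Pa.

P₂ ≈ 255 kPa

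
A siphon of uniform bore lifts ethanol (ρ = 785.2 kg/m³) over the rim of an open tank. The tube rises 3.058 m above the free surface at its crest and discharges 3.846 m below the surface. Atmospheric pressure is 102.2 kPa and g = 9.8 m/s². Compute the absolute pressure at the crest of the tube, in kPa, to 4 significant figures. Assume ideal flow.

The outlet speed comes from Torricelli: v = √(2g·3.846) = 8.682 m/s.
Continuity keeps v the same throughout the tube; from surface to crest, P_atm + 0 = P_top + ½ρv² + ρg·h_top.
P_top = 102200 − ½·785.2·8.682² − 785.2·9.8·3.058 = 49070 Pa.

P_top = 49.07 kPa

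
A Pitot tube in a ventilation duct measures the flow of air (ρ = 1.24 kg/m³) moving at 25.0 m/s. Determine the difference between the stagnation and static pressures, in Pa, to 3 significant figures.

Bernoulli between the free stream and the stagnation point: ½ρv² = P_stag − P_static.
ΔP = ½·1.24·25.0² = 388 Pa.

ΔP ≈ 388 Pa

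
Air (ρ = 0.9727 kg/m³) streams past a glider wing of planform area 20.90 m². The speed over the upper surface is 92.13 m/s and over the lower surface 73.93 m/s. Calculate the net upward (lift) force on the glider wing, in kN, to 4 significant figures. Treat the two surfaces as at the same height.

The faster flow above has the lower pressure; Bernoulli (same height) gives ΔP = ½ρ(v_up² − v_low²).
ΔP = ½·0.9727·(92.13² − 73.93²) = 1470 Pa.
Lift = ΔP · A = 1470 × 20.90 = 30720 N.

F = 30.72 kN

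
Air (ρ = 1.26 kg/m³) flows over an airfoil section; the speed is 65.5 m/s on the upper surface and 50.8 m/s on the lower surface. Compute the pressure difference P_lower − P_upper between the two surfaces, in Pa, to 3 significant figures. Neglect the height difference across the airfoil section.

With negligible Δh, P + ½ρv² is constant, so P_low − P_up = ½ρ(v_up² − v_low²).
ΔP = ½·1.26·(65.5² − 50.8²) = 1080 Pa.

ΔP ≈ 1080 Pa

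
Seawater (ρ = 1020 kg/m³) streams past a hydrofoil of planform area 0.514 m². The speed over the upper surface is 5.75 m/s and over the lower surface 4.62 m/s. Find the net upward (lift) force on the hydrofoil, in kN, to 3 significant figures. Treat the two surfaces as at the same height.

From P + ½ρv² = const at equal height, P_low − P_up = ½ρ(v_up² − v_low²).
ΔP = ½·1020·(5.75² − 4.62²) = 5980 Pa.
Lift = ΔP · A = 5980 × 0.514 = 3070 N.

3.07 kN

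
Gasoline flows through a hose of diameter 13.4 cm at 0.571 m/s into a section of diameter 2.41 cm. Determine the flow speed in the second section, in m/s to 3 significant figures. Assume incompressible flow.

v₂ ≈ 17.7 m/s

Continuity gives A₁v₁ = A₂v₂, so v₂ = (141 cm²)/(4.56 cm²) × 0.571 m/s = 17.7 m/s.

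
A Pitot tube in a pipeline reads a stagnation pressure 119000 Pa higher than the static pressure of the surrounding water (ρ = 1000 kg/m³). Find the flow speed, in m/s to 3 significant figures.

The dynamic pressure equals the rise in static pressure at the stagnation point: ΔP = ½ρv².
v = √(2ΔP/ρ) = √(2·119000/1000) = 15.4 m/s.

v = 15.4 m/s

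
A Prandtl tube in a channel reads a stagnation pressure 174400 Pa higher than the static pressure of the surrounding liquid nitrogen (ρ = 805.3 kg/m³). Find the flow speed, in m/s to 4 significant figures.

20.81 m/s

Bernoulli between the free stream and the stagnation point: ½ρv² = P_stag − P_static.
v = √(2ΔP/ρ) = √(2·174400/805.3) = 20.81 m/s.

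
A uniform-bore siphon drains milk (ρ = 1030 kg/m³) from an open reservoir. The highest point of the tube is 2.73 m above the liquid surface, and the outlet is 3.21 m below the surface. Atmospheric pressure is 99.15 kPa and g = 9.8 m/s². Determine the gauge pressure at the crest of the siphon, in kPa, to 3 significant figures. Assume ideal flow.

The outlet speed comes from Torricelli: v = √(2g·3.21) = 7.93 m/s.
Continuity keeps v the same throughout the tube; from surface to crest, P_atm + 0 = P_top + ½ρv² + ρg·h_top.
P_top = 99150 − ½·1030·7.93² − 1030·9.8·2.73 = 39200 Pa. So P_gauge = P_top − P_atm = -60000 Pa.

P_gauge ≈ -60.0 kPa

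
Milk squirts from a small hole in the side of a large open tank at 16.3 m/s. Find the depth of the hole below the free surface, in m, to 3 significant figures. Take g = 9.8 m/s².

Torricelli: v = √(2gh), so h = v²/(2g).
h = 16.3²/(2·9.8) = 266/19.60 = 13.6 m.

13.6 m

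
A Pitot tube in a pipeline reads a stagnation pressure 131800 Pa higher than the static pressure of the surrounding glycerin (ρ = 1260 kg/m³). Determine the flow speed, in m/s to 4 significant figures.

The dynamic pressure equals the rise in static pressure at the stagnation point: ΔP = ½ρv².
v = √(2ΔP/ρ) = √(2·131800/1260) = 14.46 m/s.

v ≈ 14.46 m/s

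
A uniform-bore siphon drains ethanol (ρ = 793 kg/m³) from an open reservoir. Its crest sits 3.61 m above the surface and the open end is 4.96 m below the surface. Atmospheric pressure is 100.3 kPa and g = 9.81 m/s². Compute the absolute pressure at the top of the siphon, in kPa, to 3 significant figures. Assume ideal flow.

The outlet speed comes from Torricelli: v = √(2g·4.96) = 9.86 m/s.
With constant cross-section the crest speed equals v; applying Bernoulli from the surface up to the crest, P_top = P_atm − ½ρv² − ρg·h_top.
P_top = 100300 − ½·793·9.86² − 793·9.81·3.61 = 33600 Pa.

P_top = 33.6 kPa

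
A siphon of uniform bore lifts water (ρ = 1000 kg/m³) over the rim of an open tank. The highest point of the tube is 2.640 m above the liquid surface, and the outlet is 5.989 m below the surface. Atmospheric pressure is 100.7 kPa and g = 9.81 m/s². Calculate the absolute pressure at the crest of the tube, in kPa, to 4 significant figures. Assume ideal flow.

16.05 kPa

Bernoulli surface→outlet gives ½v² = g·h_out, so v = √(2·9.81·5.989) = 10.84 m/s.
Continuity keeps v the same throughout the tube; from surface to crest, P_atm + 0 = P_top + ½ρv² + ρg·h_top.
P_top = 100700 − ½·1000·10.84² − 1000·9.81·2.640 = 16050 Pa.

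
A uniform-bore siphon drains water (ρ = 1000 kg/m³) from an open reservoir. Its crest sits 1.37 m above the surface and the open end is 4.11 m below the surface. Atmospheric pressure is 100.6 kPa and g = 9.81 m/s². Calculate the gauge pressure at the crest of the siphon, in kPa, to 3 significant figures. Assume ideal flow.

From the surface to the outlet (both open to atmosphere, surface at rest): v = √(2g·h_out) = √(2·9.81·4.11) = 8.98 m/s.
With constant cross-section the crest speed equals v; applying Bernoulli from the surface up to the crest, P_top = P_atm − ½ρv² − ρg·h_top.
P_top = 100600 − ½·1000·8.98² − 1000·9.81·1.37 = 46800 Pa. So P_gauge = P_top − P_atm = -53800 Pa.

P_gauge ≈ -53.8 kPa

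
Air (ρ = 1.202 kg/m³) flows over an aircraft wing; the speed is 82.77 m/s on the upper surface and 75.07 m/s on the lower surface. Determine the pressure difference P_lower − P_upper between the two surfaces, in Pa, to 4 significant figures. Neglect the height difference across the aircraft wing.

ΔP = 730.4 Pa

With negligible Δh, P + ½ρv² is constant, so P_low − P_up = ½ρ(v_up² − v_low²).
ΔP = ½·1.202·(82.77² − 75.07²) = 730.4 Pa.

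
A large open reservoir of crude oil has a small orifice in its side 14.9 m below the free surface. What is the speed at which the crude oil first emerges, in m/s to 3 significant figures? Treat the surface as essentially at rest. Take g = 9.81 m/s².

17.1 m/s

Torricelli's result v = √(2gh) gives v = √(2·9.81·14.9) = 17.1 m/s.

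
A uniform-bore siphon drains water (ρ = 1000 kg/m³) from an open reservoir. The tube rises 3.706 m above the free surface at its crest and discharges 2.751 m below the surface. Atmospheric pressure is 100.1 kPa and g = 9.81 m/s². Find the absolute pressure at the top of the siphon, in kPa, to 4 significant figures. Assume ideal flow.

P_top ≈ 36.76 kPa

Bernoulli surface→outlet gives ½v² = g·h_out, so v = √(2·9.81·2.751) = 7.347 m/s.
With constant cross-section the crest speed equals v; applying Bernoulli from the surface up to the crest, P_top = P_atm − ½ρv² − ρg·h_top.
P_top = 100100 − ½·1000·7.347² − 1000·9.81·3.706 = 36760 Pa.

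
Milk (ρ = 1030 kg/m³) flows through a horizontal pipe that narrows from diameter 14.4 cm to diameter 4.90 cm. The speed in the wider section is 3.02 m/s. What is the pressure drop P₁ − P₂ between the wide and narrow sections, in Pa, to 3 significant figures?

Continuity gives A₁v₁ = A₂v₂, so v₂ = (163 cm²)/(18.9 cm²) × 3.02 m/s = 26.1 m/s.
Along the horizontal streamline, P + ½ρv² is constant.
P₁ − P₂ = ½·1030·(26.1² − 3.02²) = ½·1030·671 = 346000 Pa.

ΔP ≈ 346000 Pa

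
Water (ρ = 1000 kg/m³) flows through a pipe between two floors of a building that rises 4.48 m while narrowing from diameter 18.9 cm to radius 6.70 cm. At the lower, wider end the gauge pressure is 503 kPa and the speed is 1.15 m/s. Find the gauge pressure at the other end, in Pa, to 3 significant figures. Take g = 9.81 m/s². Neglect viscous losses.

P₂ ≈ 457000 Pa

Continuity gives A₁v₁ = A₂v₂, so v₂ = (281 cm²)/(141 cm²) × 1.15 m/s = 2.29 m/s.
Bernoulli: P₁ + ½ρv₁² + ρg h₁ = P₂ + ½ρv₂² + ρg h₂, so P₂ = P₁ + ½ρ(v₁² − v₂²) − ρg(h₂ − h₁).
P₂ = 503000 + ½·1000·(1.15² − 2.29²) − 1000·9.81·(+4.48) = 503000 + (-1960) − (43900) = 457000 Pa.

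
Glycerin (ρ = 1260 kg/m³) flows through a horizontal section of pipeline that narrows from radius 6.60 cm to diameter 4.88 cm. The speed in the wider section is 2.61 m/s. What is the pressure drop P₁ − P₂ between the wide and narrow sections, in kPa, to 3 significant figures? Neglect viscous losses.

The volume flow rate is constant, so v₂ = (A₁/A₂)v₁ = (137/18.7)·2.61 = 19.1 m/s.
With no height change, Bernoulli's equation is P₁ + ½ρv₁² = P₂ + ½ρv₂².
P₁ − P₂ = ½·1260·(19.1² − 2.61²) = ½·1260·358 = 225000 Pa.

ΔP = 225 kPa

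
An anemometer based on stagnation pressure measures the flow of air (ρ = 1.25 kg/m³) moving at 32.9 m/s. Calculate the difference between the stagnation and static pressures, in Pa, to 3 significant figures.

ΔP ≈ 677 Pa

The dynamic pressure equals the rise in static pressure at the stagnation point: ΔP = ½ρv².
ΔP = ½·1.25·32.9² = 677 Pa.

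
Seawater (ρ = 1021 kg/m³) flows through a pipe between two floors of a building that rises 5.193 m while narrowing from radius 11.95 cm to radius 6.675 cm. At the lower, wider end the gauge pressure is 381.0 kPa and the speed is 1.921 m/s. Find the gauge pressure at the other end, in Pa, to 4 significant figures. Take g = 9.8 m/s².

P₂ = 311600 Pa

By continuity, v₂ = v₁·A₁/A₂ = 1.921·(448.6/140.0) = 6.157 m/s.
Bernoulli: P₁ + ½ρv₁² + ρg h₁ = P₂ + ½ρv₂² + ρg h₂, so P₂ = P₁ + ½ρ(v₁² − v₂²) − ρg(h₂ − h₁).
P₂ = 381000 + ½·1021·(1.921² − 6.157²) − 1021·9.8·(+5.193) = 381000 + (-17470) − (51960) = 311600 Pa.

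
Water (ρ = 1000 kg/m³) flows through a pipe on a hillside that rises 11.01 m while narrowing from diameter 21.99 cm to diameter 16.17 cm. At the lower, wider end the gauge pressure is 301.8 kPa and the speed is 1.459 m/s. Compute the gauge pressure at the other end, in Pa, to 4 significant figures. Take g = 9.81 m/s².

P₂ ≈ 191200 Pa

The volume flow rate is constant, so v₂ = (A₁/A₂)v₁ = (379.8/205.4)·1.459 = 2.698 m/s.
Applying Bernoulli between the two ends and solving for P₂: P₂ = P₁ + ½ρ(v₁² − v₂²) − ρgΔh.
P₂ = 301800 + ½·1000·(1.459² − 2.698²) − 1000·9.81·(+11.01) = 301800 + (-2576) − (108000) = 191200 Pa.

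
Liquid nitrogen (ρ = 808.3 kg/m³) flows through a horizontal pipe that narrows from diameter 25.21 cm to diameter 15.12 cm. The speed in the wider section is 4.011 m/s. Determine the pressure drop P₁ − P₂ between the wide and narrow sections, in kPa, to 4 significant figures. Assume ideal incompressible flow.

Continuity gives A₁v₁ = A₂v₂, so v₂ = (499.2 cm²)/(179.6 cm²) × 4.011 m/s = 11.15 m/s.
Along the horizontal streamline, P + ½ρv² is constant.
P₁ − P₂ = ½·808.3·(11.15² − 4.011²) = ½·808.3·108.2 = 43750 Pa.

43.75 kPa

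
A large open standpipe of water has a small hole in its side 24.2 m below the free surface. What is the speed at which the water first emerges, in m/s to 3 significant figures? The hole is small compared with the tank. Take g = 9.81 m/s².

v ≈ 21.8 m/s

Bernoulli from surface to hole (P equal, v_surface ≈ 0): v = √(2gh) = √(2×9.81×24.2) = 21.8 m/s.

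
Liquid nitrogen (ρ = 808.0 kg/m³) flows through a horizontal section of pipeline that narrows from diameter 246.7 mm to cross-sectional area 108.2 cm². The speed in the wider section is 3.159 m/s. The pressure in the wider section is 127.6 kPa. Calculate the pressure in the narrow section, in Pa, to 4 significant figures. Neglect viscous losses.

The volume flow rate is constant, so v₂ = (A₁/A₂)v₁ = (478.0/108.2)·3.159 = 13.96 m/s.
The pipe is horizontal, so Bernoulli reduces to P₁ + ½ρv₁² = P₂ + ½ρv₂².
P₂ = P₁ − ½ρ(v₂² − v₁²) = 127600 − ½·808.0·(13.96² − 3.159²) = 127600 − 74650 = 52950 Pa.

52950 Pa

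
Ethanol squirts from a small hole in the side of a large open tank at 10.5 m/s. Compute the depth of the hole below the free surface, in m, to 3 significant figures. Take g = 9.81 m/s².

For a small hole in a large open tank, ½v² = gh, giving h = v²/(2g).
h = 10.5²/(2·9.81) = 110/19.62 = 5.62 m.

h ≈ 5.62 m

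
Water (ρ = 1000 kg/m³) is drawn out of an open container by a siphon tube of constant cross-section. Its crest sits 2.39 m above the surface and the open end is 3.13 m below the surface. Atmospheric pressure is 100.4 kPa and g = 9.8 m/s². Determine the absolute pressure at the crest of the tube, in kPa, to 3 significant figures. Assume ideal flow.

P_top ≈ 46.3 kPa

From the surface to the outlet (both open to atmosphere, surface at rest): v = √(2g·h_out) = √(2·9.8·3.13) = 7.83 m/s.
Continuity keeps v the same throughout the tube; from surface to crest, P_atm + 0 = P_top + ½ρv² + ρg·h_top.
P_top = 100400 − ½·1000·7.83² − 1000·9.8·2.39 = 46300 Pa.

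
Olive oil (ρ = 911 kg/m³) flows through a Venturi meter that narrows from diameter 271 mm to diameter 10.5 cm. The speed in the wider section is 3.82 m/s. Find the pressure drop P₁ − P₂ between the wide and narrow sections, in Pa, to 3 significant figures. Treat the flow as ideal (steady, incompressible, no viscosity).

ΔP = 288000 Pa

By continuity, v₂ = v₁·A₁/A₂ = 3.82·(577/86.6) = 25.4 m/s.
The pipe is horizontal, so Bernoulli reduces to P₁ + ½ρv₁² = P₂ + ½ρv₂².
P₁ − P₂ = ½·911·(25.4² − 3.82²) = ½·911·633 = 288000 Pa.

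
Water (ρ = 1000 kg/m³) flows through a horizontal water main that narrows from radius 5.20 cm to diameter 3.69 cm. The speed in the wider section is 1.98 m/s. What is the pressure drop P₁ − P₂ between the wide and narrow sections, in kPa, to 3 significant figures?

ΔP ≈ 122 kPa

The volume flow rate is constant, so v₂ = (A₁/A₂)v₁ = (84.9/10.7)·1.98 = 15.7 m/s.
Bernoulli (h₁ = h₂): P₁ − P₂ = ½ρ(v₂² − v₁²).
P₁ − P₂ = ½·1000·(15.7² − 1.98²) = ½·1000·243 = 122000 Pa.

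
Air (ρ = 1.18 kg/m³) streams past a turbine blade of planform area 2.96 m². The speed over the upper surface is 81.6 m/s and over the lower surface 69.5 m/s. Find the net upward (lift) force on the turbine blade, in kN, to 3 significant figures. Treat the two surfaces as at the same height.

From P + ½ρv² = const at equal height, P_low − P_up = ½ρ(v_up² − v_low²).
ΔP = ½·1.18·(81.6² − 69.5²) = 1080 Pa.
Lift = ΔP · A = 1080 × 2.96 = 3190 N.

3.19 kN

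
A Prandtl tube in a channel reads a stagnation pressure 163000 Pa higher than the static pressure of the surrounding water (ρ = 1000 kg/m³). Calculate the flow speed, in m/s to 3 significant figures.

At the stagnation point the flow is brought to rest, so Bernoulli gives P_stag − P_static = ½ρv².
v = √(2ΔP/ρ) = √(2·163000/1000) = 18.1 m/s.

18.1 m/s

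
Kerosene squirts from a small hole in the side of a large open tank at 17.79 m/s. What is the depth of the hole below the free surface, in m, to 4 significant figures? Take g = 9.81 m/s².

Inverting v = √(2gh) gives h = v² / 2g.
h = 17.79²/(2·9.81) = 316.5/19.62 = 16.13 m.

h = 16.13 m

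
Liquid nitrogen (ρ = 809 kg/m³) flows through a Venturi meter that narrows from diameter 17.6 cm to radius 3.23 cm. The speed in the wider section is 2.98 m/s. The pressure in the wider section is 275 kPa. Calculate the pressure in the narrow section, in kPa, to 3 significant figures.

Mass conservation (A₁v₁ = A₂v₂) gives v₂ = 2.98 × 243/32.8 = 22.1 m/s.
With no height change, Bernoulli's equation is P₁ + ½ρv₁² = P₂ + ½ρv₂².
P₂ = P₁ − ½ρ(v₂² − v₁²) = 275000 − ½·809·(22.1² − 2.98²) = 275000 − 194000 = 80700 Pa.

P₂ = 80.7 kPa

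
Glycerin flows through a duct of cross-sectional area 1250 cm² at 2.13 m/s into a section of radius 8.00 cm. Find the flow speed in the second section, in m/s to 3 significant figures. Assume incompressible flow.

v₂ ≈ 13.2 m/s

The volume flow rate is constant, so v₂ = (A₁/A₂)v₁ = (1250/201)·2.13 = 13.2 m/s.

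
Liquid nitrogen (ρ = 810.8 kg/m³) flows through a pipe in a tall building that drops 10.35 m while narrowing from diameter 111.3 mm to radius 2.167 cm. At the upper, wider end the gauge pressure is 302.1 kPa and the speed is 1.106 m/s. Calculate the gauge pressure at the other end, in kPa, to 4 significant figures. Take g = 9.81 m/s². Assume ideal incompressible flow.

363.4 kPa

By continuity, v₂ = v₁·A₁/A₂ = 1.106·(97.29/14.75) = 7.294 m/s.
Bernoulli: P₁ + ½ρv₁² + ρg h₁ = P₂ + ½ρv₂² + ρg h₂, so P₂ = P₁ + ½ρ(v₁² − v₂²) − ρg(h₂ − h₁).
P₂ = 302100 + ½·810.8·(1.106² − 7.294²) − 810.8·9.81·(−10.35) = 302100 + (-21070) − (-82320) = 363400 Pa.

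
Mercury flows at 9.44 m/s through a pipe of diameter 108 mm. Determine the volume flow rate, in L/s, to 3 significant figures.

86.5 L/s

Q = A·v = 0.00916 m² × 9.44 m/s = 0.0865 m³/s.
Converting: 0.0865 m³/s × 1000 = 86.5 L/s.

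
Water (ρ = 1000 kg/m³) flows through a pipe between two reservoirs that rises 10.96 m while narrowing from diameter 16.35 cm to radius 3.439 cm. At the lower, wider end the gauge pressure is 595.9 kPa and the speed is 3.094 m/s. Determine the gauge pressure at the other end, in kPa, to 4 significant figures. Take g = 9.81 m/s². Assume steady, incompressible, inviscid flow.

340.3 kPa

Mass conservation (A₁v₁ = A₂v₂) gives v₂ = 3.094 × 210.0/37.15 = 17.48 m/s.
Energy conservation along the streamline gives P₂ = P₁ − ½ρ(v₂² − v₁²) − ρg(h₂ − h₁).
P₂ = 595900 + ½·1000·(3.094² − 17.48²) − 1000·9.81·(+10.96) = 595900 + (-148100) − (107500) = 340300 Pa.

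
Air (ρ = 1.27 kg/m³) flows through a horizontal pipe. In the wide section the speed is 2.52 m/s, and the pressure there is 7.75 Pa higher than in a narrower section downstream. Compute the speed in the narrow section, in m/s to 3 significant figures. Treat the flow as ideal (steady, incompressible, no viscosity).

v₂ ≈ 4.31 m/s

Along the level pipe P + ½ρv² is conserved, hence v₂² = v₁² + 2(P₁ − P₂)/ρ.
v₂ = √(2.52² + 2·7.75/1.27) = √(6.35 + 12.2) = 4.31 m/s.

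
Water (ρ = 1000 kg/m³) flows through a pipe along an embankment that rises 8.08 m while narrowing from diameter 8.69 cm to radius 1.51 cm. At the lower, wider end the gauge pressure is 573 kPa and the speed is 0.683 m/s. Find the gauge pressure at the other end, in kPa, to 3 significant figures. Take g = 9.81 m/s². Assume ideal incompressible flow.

P₂ = 478 kPa

Mass conservation (A₁v₁ = A₂v₂) gives v₂ = 0.683 × 59.3/7.16 = 5.66 m/s.
Energy conservation along the streamline gives P₂ = P₁ − ½ρ(v₂² − v₁²) − ρg(h₂ − h₁).
P₂ = 573000 + ½·1000·(0.683² − 5.66²) − 1000·9.81·(+8.08) = 573000 + (-15800) − (79300) = 478000 Pa.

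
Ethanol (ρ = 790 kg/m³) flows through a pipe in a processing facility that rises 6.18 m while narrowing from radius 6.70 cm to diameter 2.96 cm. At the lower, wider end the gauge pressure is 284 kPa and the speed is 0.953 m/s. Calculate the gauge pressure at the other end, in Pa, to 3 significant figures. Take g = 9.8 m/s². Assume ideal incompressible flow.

85800 Pa

The volume flow rate is constant, so v₂ = (A₁/A₂)v₁ = (141/6.88)·0.953 = 19.5 m/s.
Applying Bernoulli between the two ends and solving for P₂: P₂ = P₁ + ½ρ(v₁² − v₂²) − ρgΔh.
P₂ = 284000 + ½·790·(0.953² − 19.5²) − 790·9.8·(+6.18) = 284000 + (-150000) − (47800) = 85800 Pa.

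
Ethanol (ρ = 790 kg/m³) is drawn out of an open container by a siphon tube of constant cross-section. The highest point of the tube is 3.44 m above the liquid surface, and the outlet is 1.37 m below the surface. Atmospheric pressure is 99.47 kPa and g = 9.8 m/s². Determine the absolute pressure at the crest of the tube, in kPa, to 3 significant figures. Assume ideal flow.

From the surface to the outlet (both open to atmosphere, surface at rest): v = √(2g·h_out) = √(2·9.8·1.37) = 5.18 m/s.
With constant cross-section the crest speed equals v; applying Bernoulli from the surface up to the crest, P_top = P_atm − ½ρv² − ρg·h_top.
P_top = 99470 − ½·790·5.18² − 790·9.8·3.44 = 62200 Pa.

P_top ≈ 62.2 kPa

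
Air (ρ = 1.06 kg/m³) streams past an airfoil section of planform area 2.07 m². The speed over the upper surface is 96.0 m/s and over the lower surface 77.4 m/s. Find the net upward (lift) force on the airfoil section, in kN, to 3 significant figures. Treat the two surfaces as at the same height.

F ≈ 3.54 kN

From P + ½ρv² = const at equal height, P_low − P_up = ½ρ(v_up² − v_low²).
ΔP = ½·1.06·(96.0² − 77.4²) = 1710 Pa.
Lift = ΔP · A = 1710 × 2.07 = 3540 N.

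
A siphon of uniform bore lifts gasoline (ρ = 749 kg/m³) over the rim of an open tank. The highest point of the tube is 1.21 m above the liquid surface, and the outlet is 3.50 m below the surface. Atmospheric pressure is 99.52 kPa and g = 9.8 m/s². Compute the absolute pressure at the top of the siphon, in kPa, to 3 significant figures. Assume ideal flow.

P_top = 64.9 kPa

Bernoulli surface→outlet gives ½v² = g·h_out, so v = √(2·9.8·3.50) = 8.28 m/s.
The bore is uniform, so the speed at the crest is the same v. Bernoulli surface→crest: P_atm = P_top + ½ρv² + ρg·h_top.
P_top = 99520 − ½·749·8.28² − 749·9.8·1.21 = 64900 Pa.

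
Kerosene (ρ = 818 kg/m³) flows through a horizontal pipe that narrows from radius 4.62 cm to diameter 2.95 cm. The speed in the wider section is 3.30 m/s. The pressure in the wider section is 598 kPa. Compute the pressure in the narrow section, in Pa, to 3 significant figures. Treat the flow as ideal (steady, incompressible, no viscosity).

P₂ = 174000 Pa

By continuity, v₂ = v₁·A₁/A₂ = 3.30·(67.1/6.83) = 32.4 m/s.
The pipe is horizontal, so Bernoulli reduces to P₁ + ½ρv₁² = P₂ + ½ρv₂².
P₂ = P₁ − ½ρ(v₂² − v₁²) = 598000 − ½·818·(32.4² − 3.30²) = 598000 − 424000 = 174000 Pa.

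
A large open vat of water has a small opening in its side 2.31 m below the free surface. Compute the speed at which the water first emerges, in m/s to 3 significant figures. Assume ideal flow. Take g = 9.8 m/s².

v = 6.73 m/s

The surface is effectively still and both ends are open, so ½v² = gh and v = √(2·9.8·2.31) = 6.73 m/s.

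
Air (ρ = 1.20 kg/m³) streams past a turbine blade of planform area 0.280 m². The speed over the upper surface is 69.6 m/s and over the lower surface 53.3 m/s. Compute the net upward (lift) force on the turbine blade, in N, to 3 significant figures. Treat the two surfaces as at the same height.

With equal heights on the two surfaces, Bernoulli gives P_lower − P_upper = ½ρ(v_upper² − v_lower²).
ΔP = ½·1.20·(69.6² − 53.3²) = 1200 Pa.
Lift = ΔP · A = 1200 × 0.280 = 337 N.

F ≈ 337 N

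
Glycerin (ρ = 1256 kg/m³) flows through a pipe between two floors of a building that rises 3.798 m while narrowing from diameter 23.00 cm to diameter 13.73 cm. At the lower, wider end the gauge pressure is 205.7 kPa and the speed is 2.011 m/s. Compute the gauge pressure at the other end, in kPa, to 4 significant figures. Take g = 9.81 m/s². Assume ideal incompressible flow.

Mass conservation (A₁v₁ = A₂v₂) gives v₂ = 2.011 × 415.5/148.1 = 5.643 m/s.
Applying Bernoulli between the two ends and solving for P₂: P₂ = P₁ + ½ρ(v₁² − v₂²) − ρgΔh.
P₂ = 205700 + ½·1256·(2.011² − 5.643²) − 1256·9.81·(+3.798) = 205700 + (-17460) − (46800) = 141400 Pa.

P₂ ≈ 141.4 kPa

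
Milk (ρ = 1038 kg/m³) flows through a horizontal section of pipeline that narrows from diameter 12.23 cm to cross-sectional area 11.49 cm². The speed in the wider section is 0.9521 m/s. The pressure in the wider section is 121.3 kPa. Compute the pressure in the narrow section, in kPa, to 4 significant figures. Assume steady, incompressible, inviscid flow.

72.59 kPa

By continuity, v₂ = v₁·A₁/A₂ = 0.9521·(117.5/11.49) = 9.734 m/s.
Bernoulli (h₁ = h₂): P₁ − P₂ = ½ρ(v₂² − v₁²).
P₂ = P₁ − ½ρ(v₂² − v₁²) = 121300 − ½·1038·(9.734² − 0.9521²) = 121300 − 48710 = 72590 Pa.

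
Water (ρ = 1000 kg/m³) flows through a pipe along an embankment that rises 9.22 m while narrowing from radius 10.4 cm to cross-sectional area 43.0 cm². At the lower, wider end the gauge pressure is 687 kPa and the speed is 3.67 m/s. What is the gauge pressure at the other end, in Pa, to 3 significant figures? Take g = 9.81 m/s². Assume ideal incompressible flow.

Mass conservation (A₁v₁ = A₂v₂) gives v₂ = 3.67 × 340/43.0 = 29.0 m/s.
Bernoulli: P₁ + ½ρv₁² + ρg h₁ = P₂ + ½ρv₂² + ρg h₂, so P₂ = P₁ + ½ρ(v₁² − v₂²) − ρg(h₂ − h₁).
P₂ = 687000 + ½·1000·(3.67² − 29.0²) − 1000·9.81·(+9.22) = 687000 + (-414000) − (90400) = 183000 Pa.

P₂ ≈ 183000 Pa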